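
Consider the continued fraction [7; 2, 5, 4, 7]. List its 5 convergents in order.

7/1, 15/2, 82/11, 343/46, 2483/333

Using the convergent recurrence p_i = a_i*p_{i-1} + p_{i-2}, q_i = a_i*q_{i-1} + q_{i-2} with p_{-2}=0, p_{-1}=1, q_{-2}=1, q_{-1}=0:
  i=0: a_0=7, p_0 = 7*1 + 0 = 7, q_0 = 7*0 + 1 = 1.
  i=1: a_1=2, p_1 = 2*7 + 1 = 15, q_1 = 2*1 + 0 = 2.
  i=2: a_2=5, p_2 = 5*15 + 7 = 82, q_2 = 5*2 + 1 = 11.
  i=3: a_3=4, p_3 = 4*82 + 15 = 343, q_3 = 4*11 + 2 = 46.
  i=4: a_4=7, p_4 = 7*343 + 82 = 2483, q_4 = 7*46 + 11 = 333.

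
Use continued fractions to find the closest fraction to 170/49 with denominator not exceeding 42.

111/32

Expand x = 170/49 as a continued fraction with the Euclidean algorithm:
  170 = 3*49 + 23, so a_0 = 3.
  49 = 2*23 + 3, so a_1 = 2.
  23 = 7*3 + 2, so a_2 = 7.
  3 = 1*2 + 1, so a_3 = 1.
  2 = 2*1 + 0, so a_4 = 2.
so x = [3; 2, 7, 1, 2].
Convergents (p_i = a_i*p_{i-1} + p_{i-2}, q_i = a_i*q_{i-1} + q_{i-2} with p_{-2}=0, p_{-1}=1, q_{-2}=1, q_{-1}=0), until the denominator exceeds 42:
  i=0: a_0=3, p_0 = 3*1 + 0 = 3, q_0 = 3*0 + 1 = 1.
  i=1: a_1=2, p_1 = 2*3 + 1 = 7, q_1 = 2*1 + 0 = 2.
  i=2: a_2=7, p_2 = 7*7 + 3 = 52, q_2 = 7*2 + 1 = 15.
  i=3: a_3=1, p_3 = 1*52 + 7 = 59, q_3 = 1*15 + 2 = 17.
  i=4: a_4=2, p_4 = 2*59 + 52 = 170, q_4 = 2*17 + 15 = 49.
q_4 = 49 > 42, so the last convergent with denominator <= 42 is p_3/q_3 = 59/17.
The closest fraction with denominator <= 42 is either p_3/q_3 or the intermediate fraction (k*p_3 + p_2)/(k*q_3 + q_2) with the largest k >= 1 whose denominator stays <= 42; these approach x as k grows, and every other convergent or intermediate fraction in range is farther away.
Largest k: floor((42 - q_2)/q_3) = floor((42 - 15)/17) = 1.
That gives (1*59 + 52)/(1*17 + 15) = 111/32.
Compare the errors: |x - 59/17| = |170*17 - 59*49|/(49*17) = 1/833, and |x - 111/32| = |170*32 - 111*49|/(49*32) = 1/1568.
Cross-multiplying, 1*833 = 833 < 1568 = 1*1568, so 1/1568 is smaller: the intermediate fraction 111/32 is closer to x than 59/17.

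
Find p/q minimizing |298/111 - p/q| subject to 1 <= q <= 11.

27/10

Expand x = 298/111 as a continued fraction with the Euclidean algorithm:
  298 = 2*111 + 76, so a_0 = 2.
  111 = 1*76 + 35, so a_1 = 1.
  76 = 2*35 + 6, so a_2 = 2.
  35 = 5*6 + 5, so a_3 = 5.
  6 = 1*5 + 1, so a_4 = 1.
  5 = 5*1 + 0, so a_5 = 5.
so x = [2; 1, 2, 5, 1, 5].
Convergents (p_i = a_i*p_{i-1} + p_{i-2}, q_i = a_i*q_{i-1} + q_{i-2} with p_{-2}=0, p_{-1}=1, q_{-2}=1, q_{-1}=0), until the denominator exceeds 11:
  i=0: a_0=2, p_0 = 2*1 + 0 = 2, q_0 = 2*0 + 1 = 1.
  i=1: a_1=1, p_1 = 1*2 + 1 = 3, q_1 = 1*1 + 0 = 1.
  i=2: a_2=2, p_2 = 2*3 + 2 = 8, q_2 = 2*1 + 1 = 3.
  i=3: a_3=5, p_3 = 5*8 + 3 = 43, q_3 = 5*3 + 1 = 16.
q_3 = 16 > 11, so the last convergent with denominator <= 11 is p_2/q_2 = 8/3.
The closest fraction with denominator <= 11 is either p_2/q_2 or the intermediate fraction (k*p_2 + p_1)/(k*q_2 + q_1) with the largest k >= 1 whose denominator stays <= 11; these approach x as k grows, and every other convergent or intermediate fraction in range is farther away.
Largest k: floor((11 - q_1)/q_2) = floor((11 - 1)/3) = 3.
That gives (3*8 + 3)/(3*3 + 1) = 27/10.
Compare the errors: |x - 8/3| = |298*3 - 8*111|/(111*3) = 6/333, and |x - 27/10| = |298*10 - 27*111|/(111*10) = 17/1110.
Cross-multiplying, 17*333 = 5661 < 6660 = 6*1110, so 17/1110 is smaller: the intermediate fraction 27/10 is closer to x than 8/3.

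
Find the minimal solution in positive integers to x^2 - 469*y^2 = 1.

First expand sqrt(469) as a continued fraction. With x_i = (sqrt(469) + m_i)/d_i and (m_0, d_0) = (0, 1): a_0 = floor(sqrt(469)) = 21, since 21^2 = 441 <= 469 < 484 = 22^2.
Iterate m_{i+1} = d_i*a_i - m_i, d_{i+1} = (469 - m_{i+1}^2)/d_i, a_{i+1} = floor((a_0 + m_{i+1})/d_{i+1}):
  m_1 = 1*21 - 0 = 21, d_1 = (469 - 21^2)/1 = 28/1 = 28, a_1 = floor((21 + 21)/28) = 1.
  m_2 = 28*1 - 21 = 7, d_2 = (469 - 7^2)/28 = 420/28 = 15, a_2 = floor((21 + 7)/15) = 1.
  m_3 = 15*1 - 7 = 8, d_3 = (469 - 8^2)/15 = 405/15 = 27, a_3 = floor((21 + 8)/27) = 1.
  m_4 = 27*1 - 8 = 19, d_4 = (469 - 19^2)/27 = 108/27 = 4, a_4 = floor((21 + 19)/4) = 10.
  m_5 = 4*10 - 19 = 21, d_5 = (469 - 21^2)/4 = 28/4 = 7, a_5 = floor((21 + 21)/7) = 6.
  m_6 = 7*6 - 21 = 21, d_6 = (469 - 21^2)/7 = 28/7 = 4, a_6 = floor((21 + 21)/4) = 10.
  m_7 = 4*10 - 21 = 19, d_7 = (469 - 19^2)/4 = 108/4 = 27, a_7 = floor((21 + 19)/27) = 1.
  m_8 = 27*1 - 19 = 8, d_8 = (469 - 8^2)/27 = 405/27 = 15, a_8 = floor((21 + 8)/15) = 1.
  m_9 = 15*1 - 8 = 7, d_9 = (469 - 7^2)/15 = 420/15 = 28, a_9 = floor((21 + 7)/28) = 1.
  m_10 = 28*1 - 7 = 21, d_10 = (469 - 21^2)/28 = 28/28 = 1, a_10 = floor((21 + 21)/1) = 42.
  m_11 = 1*42 - 21 = 21, d_11 = (469 - 21^2)/1 = 28/1 = 28: (m_11, d_11) = (m_1, d_1) = (21, 28), so from here the quotients repeat a_1, ..., a_10; the period length is 10.
So sqrt(469) = [21; (1, 1, 1, 10, 6, 10, 1, 1, 1, 42)] with period length k = 10.
k is even, so the fundamental solution of x^2 - 469y^2 = 1 is (p_{k-1}, q_{k-1}) = (p_9, q_9); compute convergents through index 9.
Convergents (p_i = a_i*p_{i-1} + p_{i-2}, q_i = a_i*q_{i-1} + q_{i-2} with p_{-2}=0, p_{-1}=1, q_{-2}=1, q_{-1}=0):
  i=0: a_0=21, p_0 = 21*1 + 0 = 21, q_0 = 21*0 + 1 = 1.
  i=1: a_1=1, p_1 = 1*21 + 1 = 22, q_1 = 1*1 + 0 = 1.
  i=2: a_2=1, p_2 = 1*22 + 21 = 43, q_2 = 1*1 + 1 = 2.
  i=3: a_3=1, p_3 = 1*43 + 22 = 65, q_3 = 1*2 + 1 = 3.
  i=4: a_4=10, p_4 = 10*65 + 43 = 693, q_4 = 10*3 + 2 = 32.
  i=5: a_5=6, p_5 = 6*693 + 65 = 4223, q_5 = 6*32 + 3 = 195.
  i=6: a_6=10, p_6 = 10*4223 + 693 = 42923, q_6 = 10*195 + 32 = 1982.
  i=7: a_7=1, p_7 = 1*42923 + 4223 = 47146, q_7 = 1*1982 + 195 = 2177.
  i=8: a_8=1, p_8 = 1*47146 + 42923 = 90069, q_8 = 1*2177 + 1982 = 4159.
  i=9: a_9=1, p_9 = 1*90069 + 47146 = 137215, q_9 = 1*4159 + 2177 = 6336.
Check: 137215^2 - 469*6336^2 = 18827956225 - 18827956224 = 1, so (x, y) = (137215, 6336) solves the equation, and by the theorem it is the least positive solution.

(x, y) = (137215, 6336)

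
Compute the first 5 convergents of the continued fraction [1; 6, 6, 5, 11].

Using the convergent recurrence p_i = a_i*p_{i-1} + p_{i-2}, q_i = a_i*q_{i-1} + q_{i-2} with p_{-2}=0, p_{-1}=1, q_{-2}=1, q_{-1}=0:
  i=0: a_0=1, p_0 = 1*1 + 0 = 1, q_0 = 1*0 + 1 = 1.
  i=1: a_1=6, p_1 = 6*1 + 1 = 7, q_1 = 6*1 + 0 = 6.
  i=2: a_2=6, p_2 = 6*7 + 1 = 43, q_2 = 6*6 + 1 = 37.
  i=3: a_3=5, p_3 = 5*43 + 7 = 222, q_3 = 5*37 + 6 = 191.
  i=4: a_4=11, p_4 = 11*222 + 43 = 2485, q_4 = 11*191 + 37 = 2138.

1/1, 7/6, 43/37, 222/191, 2485/2138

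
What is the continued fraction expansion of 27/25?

Run the Euclidean algorithm on 27 and 25; the successive quotients are the partial quotients a_0, a_1, ... (each step inverts the fractional part left over by the previous one):
  27 = 1*25 + 2, so a_0 = 1.
  25 = 12*2 + 1, so a_1 = 12.
  2 = 2*1 + 0, so a_2 = 2.
The remainder reaches 0 after 3 divisions, so the expansion has 3 partial quotients, read off in order.

[1; 12, 2]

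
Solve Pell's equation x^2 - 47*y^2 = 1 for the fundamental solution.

First expand sqrt(47) as a continued fraction. With x_i = (sqrt(47) + m_i)/d_i and (m_0, d_0) = (0, 1): a_0 = floor(sqrt(47)) = 6, since 6^2 = 36 <= 47 < 49 = 7^2.
Iterate m_{i+1} = d_i*a_i - m_i, d_{i+1} = (47 - m_{i+1}^2)/d_i, a_{i+1} = floor((a_0 + m_{i+1})/d_{i+1}):
  m_1 = 1*6 - 0 = 6, d_1 = (47 - 6^2)/1 = 11/1 = 11, a_1 = floor((6 + 6)/11) = 1.
  m_2 = 11*1 - 6 = 5, d_2 = (47 - 5^2)/11 = 22/11 = 2, a_2 = floor((6 + 5)/2) = 5.
  m_3 = 2*5 - 5 = 5, d_3 = (47 - 5^2)/2 = 22/2 = 11, a_3 = floor((6 + 5)/11) = 1.
  m_4 = 11*1 - 5 = 6, d_4 = (47 - 6^2)/11 = 11/11 = 1, a_4 = floor((6 + 6)/1) = 12.
  m_5 = 1*12 - 6 = 6, d_5 = (47 - 6^2)/1 = 11/1 = 11: (m_5, d_5) = (m_1, d_1) = (6, 11), so from here the quotients repeat a_1, ..., a_4; the period length is 4.
So sqrt(47) = [6; (1, 5, 1, 12)] with period length k = 4.
k is even, so the fundamental solution of x^2 - 47y^2 = 1 is (p_{k-1}, q_{k-1}) = (p_3, q_3); compute convergents through index 3.
Convergents (p_i = a_i*p_{i-1} + p_{i-2}, q_i = a_i*q_{i-1} + q_{i-2} with p_{-2}=0, p_{-1}=1, q_{-2}=1, q_{-1}=0):
  i=0: a_0=6, p_0 = 6*1 + 0 = 6, q_0 = 6*0 + 1 = 1.
  i=1: a_1=1, p_1 = 1*6 + 1 = 7, q_1 = 1*1 + 0 = 1.
  i=2: a_2=5, p_2 = 5*7 + 6 = 41, q_2 = 5*1 + 1 = 6.
  i=3: a_3=1, p_3 = 1*41 + 7 = 48, q_3 = 1*6 + 1 = 7.
Check: 48^2 - 47*7^2 = 2304 - 2303 = 1, so (x, y) = (48, 7) solves the equation, and by the theorem it is the least positive solution.

(x, y) = (48, 7)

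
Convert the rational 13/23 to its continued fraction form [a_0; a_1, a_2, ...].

Run the Euclidean algorithm on 13 and 23; the successive quotients are the partial quotients a_0, a_1, ... (each step inverts the fractional part left over by the previous one):
  13 = 0*23 + 13, so a_0 = 0.
  23 = 1*13 + 10, so a_1 = 1.
  13 = 1*10 + 3, so a_2 = 1.
  10 = 3*3 + 1, so a_3 = 3.
  3 = 3*1 + 0, so a_4 = 3.
The remainder reaches 0 after 5 divisions, so the expansion has 5 partial quotients, read off in order.

[0; 1, 1, 3, 3]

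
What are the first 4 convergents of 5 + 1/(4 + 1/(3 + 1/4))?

Using the convergent recurrence p_i = a_i*p_{i-1} + p_{i-2}, q_i = a_i*q_{i-1} + q_{i-2} with p_{-2}=0, p_{-1}=1, q_{-2}=1, q_{-1}=0:
  i=0: a_0=5, p_0 = 5*1 + 0 = 5, q_0 = 5*0 + 1 = 1.
  i=1: a_1=4, p_1 = 4*5 + 1 = 21, q_1 = 4*1 + 0 = 4.
  i=2: a_2=3, p_2 = 3*21 + 5 = 68, q_2 = 3*4 + 1 = 13.
  i=3: a_3=4, p_3 = 4*68 + 21 = 293, q_3 = 4*13 + 4 = 56.

5/1, 21/4, 68/13, 293/56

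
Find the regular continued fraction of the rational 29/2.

Run the Euclidean algorithm on 29 and 2; the successive quotients are the partial quotients a_0, a_1, ... (each step inverts the fractional part left over by the previous one):
  29 = 14*2 + 1, so a_0 = 14.
  2 = 2*1 + 0, so a_1 = 2.
The remainder reaches 0 after 2 divisions, so the expansion has 2 partial quotients, read off in order.

[14; 2]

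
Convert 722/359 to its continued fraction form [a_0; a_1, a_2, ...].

[2; 89, 1, 3]

Run the Euclidean algorithm on 722 and 359; the successive quotients are the partial quotients a_0, a_1, ... (each step inverts the fractional part left over by the previous one):
  722 = 2*359 + 4, so a_0 = 2.
  359 = 89*4 + 3, so a_1 = 89.
  4 = 1*3 + 1, so a_2 = 1.
  3 = 3*1 + 0, so a_3 = 3.
The remainder reaches 0 after 4 divisions, so the expansion has 4 partial quotients, read off in order.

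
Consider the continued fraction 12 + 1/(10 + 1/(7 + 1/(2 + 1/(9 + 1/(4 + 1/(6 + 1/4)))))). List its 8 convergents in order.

12/1, 121/10, 859/71, 1839/152, 17410/1439, 71479/5908, 446284/36887, 1856615/153456

Using the convergent recurrence p_i = a_i*p_{i-1} + p_{i-2}, q_i = a_i*q_{i-1} + q_{i-2} with p_{-2}=0, p_{-1}=1, q_{-2}=1, q_{-1}=0:
  i=0: a_0=12, p_0 = 12*1 + 0 = 12, q_0 = 12*0 + 1 = 1.
  i=1: a_1=10, p_1 = 10*12 + 1 = 121, q_1 = 10*1 + 0 = 10.
  i=2: a_2=7, p_2 = 7*121 + 12 = 859, q_2 = 7*10 + 1 = 71.
  i=3: a_3=2, p_3 = 2*859 + 121 = 1839, q_3 = 2*71 + 10 = 152.
  i=4: a_4=9, p_4 = 9*1839 + 859 = 17410, q_4 = 9*152 + 71 = 1439.
  i=5: a_5=4, p_5 = 4*17410 + 1839 = 71479, q_5 = 4*1439 + 152 = 5908.
  i=6: a_6=6, p_6 = 6*71479 + 17410 = 446284, q_6 = 6*5908 + 1439 = 36887.
  i=7: a_7=4, p_7 = 4*446284 + 71479 = 1856615, q_7 = 4*36887 + 5908 = 153456.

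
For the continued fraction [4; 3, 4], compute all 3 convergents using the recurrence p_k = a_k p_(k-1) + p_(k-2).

Using the convergent recurrence p_i = a_i*p_{i-1} + p_{i-2}, q_i = a_i*q_{i-1} + q_{i-2} with p_{-2}=0, p_{-1}=1, q_{-2}=1, q_{-1}=0:
  i=0: a_0=4, p_0 = 4*1 + 0 = 4, q_0 = 4*0 + 1 = 1.
  i=1: a_1=3, p_1 = 3*4 + 1 = 13, q_1 = 3*1 + 0 = 3.
  i=2: a_2=4, p_2 = 4*13 + 4 = 56, q_2 = 4*3 + 1 = 13.

4/1, 13/3, 56/13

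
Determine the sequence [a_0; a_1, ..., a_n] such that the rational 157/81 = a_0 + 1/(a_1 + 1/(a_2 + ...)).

[1; 1, 15, 5]

Run the Euclidean algorithm on 157 and 81; the successive quotients are the partial quotients a_0, a_1, ... (each step inverts the fractional part left over by the previous one):
  157 = 1*81 + 76, so a_0 = 1.
  81 = 1*76 + 5, so a_1 = 1.
  76 = 15*5 + 1, so a_2 = 15.
  5 = 5*1 + 0, so a_3 = 5.
The remainder reaches 0 after 4 divisions, so the expansion has 4 partial quotients, read off in order.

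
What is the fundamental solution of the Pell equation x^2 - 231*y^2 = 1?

First expand sqrt(231) as a continued fraction. With x_i = (sqrt(231) + m_i)/d_i and (m_0, d_0) = (0, 1): a_0 = floor(sqrt(231)) = 15, since 15^2 = 225 <= 231 < 256 = 16^2.
Iterate m_{i+1} = d_i*a_i - m_i, d_{i+1} = (231 - m_{i+1}^2)/d_i, a_{i+1} = floor((a_0 + m_{i+1})/d_{i+1}):
  m_1 = 1*15 - 0 = 15, d_1 = (231 - 15^2)/1 = 6/1 = 6, a_1 = floor((15 + 15)/6) = 5.
  m_2 = 6*5 - 15 = 15, d_2 = (231 - 15^2)/6 = 6/6 = 1, a_2 = floor((15 + 15)/1) = 30.
  m_3 = 1*30 - 15 = 15, d_3 = (231 - 15^2)/1 = 6/1 = 6: (m_3, d_3) = (m_1, d_1) = (15, 6), so from here the quotients repeat a_1, a_2; the period length is 2.
So sqrt(231) = [15; (5, 30)] with period length k = 2.
k is even, so the fundamental solution of x^2 - 231y^2 = 1 is (p_{k-1}, q_{k-1}) = (p_1, q_1); compute convergents through index 1.
Convergents (p_i = a_i*p_{i-1} + p_{i-2}, q_i = a_i*q_{i-1} + q_{i-2} with p_{-2}=0, p_{-1}=1, q_{-2}=1, q_{-1}=0):
  i=0: a_0=15, p_0 = 15*1 + 0 = 15, q_0 = 15*0 + 1 = 1.
  i=1: a_1=5, p_1 = 5*15 + 1 = 76, q_1 = 5*1 + 0 = 5.
Check: 76^2 - 231*5^2 = 5776 - 5775 = 1, so (x, y) = (76, 5) solves the equation, and by the theorem it is the least positive solution.

(x, y) = (76, 5)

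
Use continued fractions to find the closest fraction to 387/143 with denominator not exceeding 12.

Expand x = 387/143 as a continued fraction with the Euclidean algorithm:
  387 = 2*143 + 101, so a_0 = 2.
  143 = 1*101 + 42, so a_1 = 1.
  101 = 2*42 + 17, so a_2 = 2.
  42 = 2*17 + 8, so a_3 = 2.
  17 = 2*8 + 1, so a_4 = 2.
  8 = 8*1 + 0, so a_5 = 8.
so x = [2; 1, 2, 2, 2, 8].
Convergents (p_i = a_i*p_{i-1} + p_{i-2}, q_i = a_i*q_{i-1} + q_{i-2} with p_{-2}=0, p_{-1}=1, q_{-2}=1, q_{-1}=0), until the denominator exceeds 12:
  i=0: a_0=2, p_0 = 2*1 + 0 = 2, q_0 = 2*0 + 1 = 1.
  i=1: a_1=1, p_1 = 1*2 + 1 = 3, q_1 = 1*1 + 0 = 1.
  i=2: a_2=2, p_2 = 2*3 + 2 = 8, q_2 = 2*1 + 1 = 3.
  i=3: a_3=2, p_3 = 2*8 + 3 = 19, q_3 = 2*3 + 1 = 7.
  i=4: a_4=2, p_4 = 2*19 + 8 = 46, q_4 = 2*7 + 3 = 17.
q_4 = 17 > 12, so the last convergent with denominator <= 12 is p_3/q_3 = 19/7.
The closest fraction with denominator <= 12 is either p_3/q_3 or the intermediate fraction (k*p_3 + p_2)/(k*q_3 + q_2) with the largest k >= 1 whose denominator stays <= 12; these approach x as k grows, and every other convergent or intermediate fraction in range is farther away.
Largest k: floor((12 - q_2)/q_3) = floor((12 - 3)/7) = 1.
That gives (1*19 + 8)/(1*7 + 3) = 27/10.
Compare the errors: |x - 19/7| = |387*7 - 19*143|/(143*7) = 8/1001, and |x - 27/10| = |387*10 - 27*143|/(143*10) = 9/1430.
Cross-multiplying, 9*1001 = 9009 < 11440 = 8*1430, so 9/1430 is smaller: the intermediate fraction 27/10 is closer to x than 19/7.

27/10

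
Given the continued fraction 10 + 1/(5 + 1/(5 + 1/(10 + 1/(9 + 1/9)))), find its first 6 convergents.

10/1, 51/5, 265/26, 2701/265, 24574/2411, 223867/21964

Using the convergent recurrence p_i = a_i*p_{i-1} + p_{i-2}, q_i = a_i*q_{i-1} + q_{i-2} with p_{-2}=0, p_{-1}=1, q_{-2}=1, q_{-1}=0:
  i=0: a_0=10, p_0 = 10*1 + 0 = 10, q_0 = 10*0 + 1 = 1.
  i=1: a_1=5, p_1 = 5*10 + 1 = 51, q_1 = 5*1 + 0 = 5.
  i=2: a_2=5, p_2 = 5*51 + 10 = 265, q_2 = 5*5 + 1 = 26.
  i=3: a_3=10, p_3 = 10*265 + 51 = 2701, q_3 = 10*26 + 5 = 265.
  i=4: a_4=9, p_4 = 9*2701 + 265 = 24574, q_4 = 9*265 + 26 = 2411.
  i=5: a_5=9, p_5 = 9*24574 + 2701 = 223867, q_5 = 9*2411 + 265 = 21964.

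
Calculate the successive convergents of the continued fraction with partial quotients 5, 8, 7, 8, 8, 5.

Using the convergent recurrence p_i = a_i*p_{i-1} + p_{i-2}, q_i = a_i*q_{i-1} + q_{i-2} with p_{-2}=0, p_{-1}=1, q_{-2}=1, q_{-1}=0:
  i=0: a_0=5, p_0 = 5*1 + 0 = 5, q_0 = 5*0 + 1 = 1.
  i=1: a_1=8, p_1 = 8*5 + 1 = 41, q_1 = 8*1 + 0 = 8.
  i=2: a_2=7, p_2 = 7*41 + 5 = 292, q_2 = 7*8 + 1 = 57.
  i=3: a_3=8, p_3 = 8*292 + 41 = 2377, q_3 = 8*57 + 8 = 464.
  i=4: a_4=8, p_4 = 8*2377 + 292 = 19308, q_4 = 8*464 + 57 = 3769.
  i=5: a_5=5, p_5 = 5*19308 + 2377 = 98917, q_5 = 5*3769 + 464 = 19309.

5/1, 41/8, 292/57, 2377/464, 19308/3769, 98917/19309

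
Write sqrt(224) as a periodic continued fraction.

Write x_i = (sqrt(224) + m_i)/d_i with (m_0, d_0) = (0, 1). a_0 = floor(sqrt(224)) = 14, since 14^2 = 196 <= 224 < 225 = 15^2.
Iterate m_{i+1} = d_i*a_i - m_i, d_{i+1} = (224 - m_{i+1}^2)/d_i, a_{i+1} = floor((a_0 + m_{i+1})/d_{i+1}):
  m_1 = 1*14 - 0 = 14, d_1 = (224 - 14^2)/1 = 28/1 = 28, a_1 = floor((14 + 14)/28) = 1.
  m_2 = 28*1 - 14 = 14, d_2 = (224 - 14^2)/28 = 28/28 = 1, a_2 = floor((14 + 14)/1) = 28.
  m_3 = 1*28 - 14 = 14, d_3 = (224 - 14^2)/1 = 28/1 = 28: (m_3, d_3) = (m_1, d_1) = (14, 28), so from here the quotients repeat a_1, a_2; the period length is 2.
Hence the expansion of sqrt(224) is a_0 = 14 followed by the repeating block 1, 28 (period 2).

[14; (1, 28)]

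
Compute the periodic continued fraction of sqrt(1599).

[39; (1, 78)]

Write x_i = (sqrt(1599) + m_i)/d_i with (m_0, d_0) = (0, 1). a_0 = floor(sqrt(1599)) = 39, since 39^2 = 1521 <= 1599 < 1600 = 40^2.
Iterate m_{i+1} = d_i*a_i - m_i, d_{i+1} = (1599 - m_{i+1}^2)/d_i, a_{i+1} = floor((a_0 + m_{i+1})/d_{i+1}):
  m_1 = 1*39 - 0 = 39, d_1 = (1599 - 39^2)/1 = 78/1 = 78, a_1 = floor((39 + 39)/78) = 1.
  m_2 = 78*1 - 39 = 39, d_2 = (1599 - 39^2)/78 = 78/78 = 1, a_2 = floor((39 + 39)/1) = 78.
  m_3 = 1*78 - 39 = 39, d_3 = (1599 - 39^2)/1 = 78/1 = 78: (m_3, d_3) = (m_1, d_1) = (39, 78), so from here the quotients repeat a_1, a_2; the period length is 2.
Hence the expansion of sqrt(1599) is a_0 = 39 followed by the repeating block 1, 78 (period 2).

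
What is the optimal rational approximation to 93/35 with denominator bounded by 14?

Expand x = 93/35 as a continued fraction with the Euclidean algorithm:
  93 = 2*35 + 23, so a_0 = 2.
  35 = 1*23 + 12, so a_1 = 1.
  23 = 1*12 + 11, so a_2 = 1.
  12 = 1*11 + 1, so a_3 = 1.
  11 = 11*1 + 0, so a_4 = 11.
so x = [2; 1, 1, 1, 11].
Convergents (p_i = a_i*p_{i-1} + p_{i-2}, q_i = a_i*q_{i-1} + q_{i-2} with p_{-2}=0, p_{-1}=1, q_{-2}=1, q_{-1}=0), until the denominator exceeds 14:
  i=0: a_0=2, p_0 = 2*1 + 0 = 2, q_0 = 2*0 + 1 = 1.
  i=1: a_1=1, p_1 = 1*2 + 1 = 3, q_1 = 1*1 + 0 = 1.
  i=2: a_2=1, p_2 = 1*3 + 2 = 5, q_2 = 1*1 + 1 = 2.
  i=3: a_3=1, p_3 = 1*5 + 3 = 8, q_3 = 1*2 + 1 = 3.
  i=4: a_4=11, p_4 = 11*8 + 5 = 93, q_4 = 11*3 + 2 = 35.
q_4 = 35 > 14, so the last convergent with denominator <= 14 is p_3/q_3 = 8/3.
The closest fraction with denominator <= 14 is either p_3/q_3 or the intermediate fraction (k*p_3 + p_2)/(k*q_3 + q_2) with the largest k >= 1 whose denominator stays <= 14; these approach x as k grows, and every other convergent or intermediate fraction in range is farther away.
Largest k: floor((14 - q_2)/q_3) = floor((14 - 2)/3) = 4.
That gives (4*8 + 5)/(4*3 + 2) = 37/14.
Compare the errors: |x - 8/3| = |93*3 - 8*35|/(35*3) = 1/105, and |x - 37/14| = |93*14 - 37*35|/(35*14) = 7/490.
Cross-multiplying, 1*490 = 490 < 735 = 7*105, so 1/105 is smaller: the convergent 8/3 is closer to x than 37/14.

8/3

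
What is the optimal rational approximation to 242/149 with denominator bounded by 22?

13/8

Expand x = 242/149 as a continued fraction with the Euclidean algorithm:
  242 = 1*149 + 93, so a_0 = 1.
  149 = 1*93 + 56, so a_1 = 1.
  93 = 1*56 + 37, so a_2 = 1.
  56 = 1*37 + 19, so a_3 = 1.
  37 = 1*19 + 18, so a_4 = 1.
  19 = 1*18 + 1, so a_5 = 1.
  18 = 18*1 + 0, so a_6 = 18.
so x = [1; 1, 1, 1, 1, 1, 18].
Convergents (p_i = a_i*p_{i-1} + p_{i-2}, q_i = a_i*q_{i-1} + q_{i-2} with p_{-2}=0, p_{-1}=1, q_{-2}=1, q_{-1}=0), until the denominator exceeds 22:
  i=0: a_0=1, p_0 = 1*1 + 0 = 1, q_0 = 1*0 + 1 = 1.
  i=1: a_1=1, p_1 = 1*1 + 1 = 2, q_1 = 1*1 + 0 = 1.
  i=2: a_2=1, p_2 = 1*2 + 1 = 3, q_2 = 1*1 + 1 = 2.
  i=3: a_3=1, p_3 = 1*3 + 2 = 5, q_3 = 1*2 + 1 = 3.
  i=4: a_4=1, p_4 = 1*5 + 3 = 8, q_4 = 1*3 + 2 = 5.
  i=5: a_5=1, p_5 = 1*8 + 5 = 13, q_5 = 1*5 + 3 = 8.
  i=6: a_6=18, p_6 = 18*13 + 8 = 242, q_6 = 18*8 + 5 = 149.
q_6 = 149 > 22, so the last convergent with denominator <= 22 is p_5/q_5 = 13/8.
The closest fraction with denominator <= 22 is either p_5/q_5 or the intermediate fraction (k*p_5 + p_4)/(k*q_5 + q_4) with the largest k >= 1 whose denominator stays <= 22; these approach x as k grows, and every other convergent or intermediate fraction in range is farther away.
Largest k: floor((22 - q_4)/q_5) = floor((22 - 5)/8) = 2.
That gives (2*13 + 8)/(2*8 + 5) = 34/21.
Compare the errors: |x - 13/8| = |242*8 - 13*149|/(149*8) = 1/1192, and |x - 34/21| = |242*21 - 34*149|/(149*21) = 16/3129.
Cross-multiplying, 1*3129 = 3129 < 19072 = 16*1192, so 1/1192 is smaller: the convergent 13/8 is closer to x than 34/21.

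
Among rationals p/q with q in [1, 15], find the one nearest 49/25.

Expand x = 49/25 as a continued fraction with the Euclidean algorithm:
  49 = 1*25 + 24, so a_0 = 1.
  25 = 1*24 + 1, so a_1 = 1.
  24 = 24*1 + 0, so a_2 = 24.
so x = [1; 1, 24].
Convergents (p_i = a_i*p_{i-1} + p_{i-2}, q_i = a_i*q_{i-1} + q_{i-2} with p_{-2}=0, p_{-1}=1, q_{-2}=1, q_{-1}=0), until the denominator exceeds 15:
  i=0: a_0=1, p_0 = 1*1 + 0 = 1, q_0 = 1*0 + 1 = 1.
  i=1: a_1=1, p_1 = 1*1 + 1 = 2, q_1 = 1*1 + 0 = 1.
  i=2: a_2=24, p_2 = 24*2 + 1 = 49, q_2 = 24*1 + 1 = 25.
q_2 = 25 > 15, so the last convergent with denominator <= 15 is p_1/q_1 = 2/1.
The closest fraction with denominator <= 15 is either p_1/q_1 or the intermediate fraction (k*p_1 + p_0)/(k*q_1 + q_0) with the largest k >= 1 whose denominator stays <= 15; these approach x as k grows, and every other convergent or intermediate fraction in range is farther away.
Largest k: floor((15 - q_0)/q_1) = floor((15 - 1)/1) = 14.
That gives (14*2 + 1)/(14*1 + 1) = 29/15.
Compare the errors: |x - 2/1| = |49*1 - 2*25|/(25*1) = 1/25, and |x - 29/15| = |49*15 - 29*25|/(25*15) = 10/375.
Cross-multiplying, 10*25 = 250 < 375 = 1*375, so 10/375 is smaller: the intermediate fraction 29/15 is closer to x than 2/1.

29/15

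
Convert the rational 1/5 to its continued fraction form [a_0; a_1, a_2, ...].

[0; 5]

Run the Euclidean algorithm on 1 and 5; the successive quotients are the partial quotients a_0, a_1, ... (each step inverts the fractional part left over by the previous one):
  1 = 0*5 + 1, so a_0 = 0.
  5 = 5*1 + 0, so a_1 = 5.
The remainder reaches 0 after 2 divisions, so the expansion has 2 partial quotients, read off in order.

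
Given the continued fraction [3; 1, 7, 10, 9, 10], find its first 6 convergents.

Using the convergent recurrence p_i = a_i*p_{i-1} + p_{i-2}, q_i = a_i*q_{i-1} + q_{i-2} with p_{-2}=0, p_{-1}=1, q_{-2}=1, q_{-1}=0:
  i=0: a_0=3, p_0 = 3*1 + 0 = 3, q_0 = 3*0 + 1 = 1.
  i=1: a_1=1, p_1 = 1*3 + 1 = 4, q_1 = 1*1 + 0 = 1.
  i=2: a_2=7, p_2 = 7*4 + 3 = 31, q_2 = 7*1 + 1 = 8.
  i=3: a_3=10, p_3 = 10*31 + 4 = 314, q_3 = 10*8 + 1 = 81.
  i=4: a_4=9, p_4 = 9*314 + 31 = 2857, q_4 = 9*81 + 8 = 737.
  i=5: a_5=10, p_5 = 10*2857 + 314 = 28884, q_5 = 10*737 + 81 = 7451.

3/1, 4/1, 31/8, 314/81, 2857/737, 28884/7451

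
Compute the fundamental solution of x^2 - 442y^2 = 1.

(x, y) = (883, 42)

First expand sqrt(442) as a continued fraction. With x_i = (sqrt(442) + m_i)/d_i and (m_0, d_0) = (0, 1): a_0 = floor(sqrt(442)) = 21, since 21^2 = 441 <= 442 < 484 = 22^2.
Iterate m_{i+1} = d_i*a_i - m_i, d_{i+1} = (442 - m_{i+1}^2)/d_i, a_{i+1} = floor((a_0 + m_{i+1})/d_{i+1}):
  m_1 = 1*21 - 0 = 21, d_1 = (442 - 21^2)/1 = 1/1 = 1, a_1 = floor((21 + 21)/1) = 42.
  m_2 = 1*42 - 21 = 21, d_2 = (442 - 21^2)/1 = 1/1 = 1: (m_2, d_2) = (m_1, d_1) = (21, 1), so from here the quotient a_1 repeats; the period length is 1.
So sqrt(442) = [21; (42)] with period length k = 1.
k is odd, so (p_{k-1}, q_{k-1}) only solves x^2 - 442y^2 = -1 and the fundamental solution of x^2 - 442y^2 = 1 is (p_{2k-1}, q_{2k-1}) = (p_1, q_1); compute convergents through index 1, running through the period twice.
Convergents (p_i = a_i*p_{i-1} + p_{i-2}, q_i = a_i*q_{i-1} + q_{i-2} with p_{-2}=0, p_{-1}=1, q_{-2}=1, q_{-1}=0):
  i=0: a_0=21, p_0 = 21*1 + 0 = 21, q_0 = 21*0 + 1 = 1.
  i=1: a_1=42, p_1 = 42*21 + 1 = 883, q_1 = 42*1 + 0 = 42.
Indeed p_0^2 - 442*q_0^2 = 441 - 442 = -1, not +1.
Check: 883^2 - 442*42^2 = 779689 - 779688 = 1, so (x, y) = (883, 42) solves the equation, and by the theorem it is the least positive solution.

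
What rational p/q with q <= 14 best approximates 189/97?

Expand x = 189/97 as a continued fraction with the Euclidean algorithm:
  189 = 1*97 + 92, so a_0 = 1.
  97 = 1*92 + 5, so a_1 = 1.
  92 = 18*5 + 2, so a_2 = 18.
  5 = 2*2 + 1, so a_3 = 2.
  2 = 2*1 + 0, so a_4 = 2.
so x = [1; 1, 18, 2, 2].
Convergents (p_i = a_i*p_{i-1} + p_{i-2}, q_i = a_i*q_{i-1} + q_{i-2} with p_{-2}=0, p_{-1}=1, q_{-2}=1, q_{-1}=0), until the denominator exceeds 14:
  i=0: a_0=1, p_0 = 1*1 + 0 = 1, q_0 = 1*0 + 1 = 1.
  i=1: a_1=1, p_1 = 1*1 + 1 = 2, q_1 = 1*1 + 0 = 1.
  i=2: a_2=18, p_2 = 18*2 + 1 = 37, q_2 = 18*1 + 1 = 19.
q_2 = 19 > 14, so the last convergent with denominator <= 14 is p_1/q_1 = 2/1.
The closest fraction with denominator <= 14 is either p_1/q_1 or the intermediate fraction (k*p_1 + p_0)/(k*q_1 + q_0) with the largest k >= 1 whose denominator stays <= 14; these approach x as k grows, and every other convergent or intermediate fraction in range is farther away.
Largest k: floor((14 - q_0)/q_1) = floor((14 - 1)/1) = 13.
That gives (13*2 + 1)/(13*1 + 1) = 27/14.
Compare the errors: |x - 2/1| = |189*1 - 2*97|/(97*1) = 5/97, and |x - 27/14| = |189*14 - 27*97|/(97*14) = 27/1358.
Cross-multiplying, 27*97 = 2619 < 6790 = 5*1358, so 27/1358 is smaller: the intermediate fraction 27/14 is closer to x than 2/1.

27/14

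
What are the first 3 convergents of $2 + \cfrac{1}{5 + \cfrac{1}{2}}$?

Using the convergent recurrence p_i = a_i*p_{i-1} + p_{i-2}, q_i = a_i*q_{i-1} + q_{i-2} with p_{-2}=0, p_{-1}=1, q_{-2}=1, q_{-1}=0:
  i=0: a_0=2, p_0 = 2*1 + 0 = 2, q_0 = 2*0 + 1 = 1.
  i=1: a_1=5, p_1 = 5*2 + 1 = 11, q_1 = 5*1 + 0 = 5.
  i=2: a_2=2, p_2 = 2*11 + 2 = 24, q_2 = 2*5 + 1 = 11.

2/1, 11/5, 24/11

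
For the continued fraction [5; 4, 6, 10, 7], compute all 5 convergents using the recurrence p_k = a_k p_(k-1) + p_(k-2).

Using the convergent recurrence p_i = a_i*p_{i-1} + p_{i-2}, q_i = a_i*q_{i-1} + q_{i-2} with p_{-2}=0, p_{-1}=1, q_{-2}=1, q_{-1}=0:
  i=0: a_0=5, p_0 = 5*1 + 0 = 5, q_0 = 5*0 + 1 = 1.
  i=1: a_1=4, p_1 = 4*5 + 1 = 21, q_1 = 4*1 + 0 = 4.
  i=2: a_2=6, p_2 = 6*21 + 5 = 131, q_2 = 6*4 + 1 = 25.
  i=3: a_3=10, p_3 = 10*131 + 21 = 1331, q_3 = 10*25 + 4 = 254.
  i=4: a_4=7, p_4 = 7*1331 + 131 = 9448, q_4 = 7*254 + 25 = 1803.

5/1, 21/4, 131/25, 1331/254, 9448/1803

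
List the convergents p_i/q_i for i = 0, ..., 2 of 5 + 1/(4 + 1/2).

Using the convergent recurrence p_i = a_i*p_{i-1} + p_{i-2}, q_i = a_i*q_{i-1} + q_{i-2} with p_{-2}=0, p_{-1}=1, q_{-2}=1, q_{-1}=0:
  i=0: a_0=5, p_0 = 5*1 + 0 = 5, q_0 = 5*0 + 1 = 1.
  i=1: a_1=4, p_1 = 4*5 + 1 = 21, q_1 = 4*1 + 0 = 4.
  i=2: a_2=2, p_2 = 2*21 + 5 = 47, q_2 = 2*4 + 1 = 9.

5/1, 21/4, 47/9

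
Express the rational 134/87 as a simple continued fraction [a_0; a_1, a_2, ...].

Run the Euclidean algorithm on 134 and 87; the successive quotients are the partial quotients a_0, a_1, ... (each step inverts the fractional part left over by the previous one):
  134 = 1*87 + 47, so a_0 = 1.
  87 = 1*47 + 40, so a_1 = 1.
  47 = 1*40 + 7, so a_2 = 1.
  40 = 5*7 + 5, so a_3 = 5.
  7 = 1*5 + 2, so a_4 = 1.
  5 = 2*2 + 1, so a_5 = 2.
  2 = 2*1 + 0, so a_6 = 2.
The remainder reaches 0 after 7 divisions, so the expansion has 7 partial quotients, read off in order.

[1; 1, 1, 5, 1, 2, 2]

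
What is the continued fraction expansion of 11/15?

[0; 1, 2, 1, 3]

Run the Euclidean algorithm on 11 and 15; the successive quotients are the partial quotients a_0, a_1, ... (each step inverts the fractional part left over by the previous one):
  11 = 0*15 + 11, so a_0 = 0.
  15 = 1*11 + 4, so a_1 = 1.
  11 = 2*4 + 3, so a_2 = 2.
  4 = 1*3 + 1, so a_3 = 1.
  3 = 3*1 + 0, so a_4 = 3.
The remainder reaches 0 after 5 divisions, so the expansion has 5 partial quotients, read off in order.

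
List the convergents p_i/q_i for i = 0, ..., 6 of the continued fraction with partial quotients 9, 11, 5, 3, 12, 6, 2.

Using the convergent recurrence p_i = a_i*p_{i-1} + p_{i-2}, q_i = a_i*q_{i-1} + q_{i-2} with p_{-2}=0, p_{-1}=1, q_{-2}=1, q_{-1}=0:
  i=0: a_0=9, p_0 = 9*1 + 0 = 9, q_0 = 9*0 + 1 = 1.
  i=1: a_1=11, p_1 = 11*9 + 1 = 100, q_1 = 11*1 + 0 = 11.
  i=2: a_2=5, p_2 = 5*100 + 9 = 509, q_2 = 5*11 + 1 = 56.
  i=3: a_3=3, p_3 = 3*509 + 100 = 1627, q_3 = 3*56 + 11 = 179.
  i=4: a_4=12, p_4 = 12*1627 + 509 = 20033, q_4 = 12*179 + 56 = 2204.
  i=5: a_5=6, p_5 = 6*20033 + 1627 = 121825, q_5 = 6*2204 + 179 = 13403.
  i=6: a_6=2, p_6 = 2*121825 + 20033 = 263683, q_6 = 2*13403 + 2204 = 29010.

9/1, 100/11, 509/56, 1627/179, 20033/2204, 121825/13403, 263683/29010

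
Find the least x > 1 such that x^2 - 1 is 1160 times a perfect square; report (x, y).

(x, y) = (579, 17)

First expand sqrt(1160) as a continued fraction. With x_i = (sqrt(1160) + m_i)/d_i and (m_0, d_0) = (0, 1): a_0 = floor(sqrt(1160)) = 34, since 34^2 = 1156 <= 1160 < 1225 = 35^2.
Iterate m_{i+1} = d_i*a_i - m_i, d_{i+1} = (1160 - m_{i+1}^2)/d_i, a_{i+1} = floor((a_0 + m_{i+1})/d_{i+1}):
  m_1 = 1*34 - 0 = 34, d_1 = (1160 - 34^2)/1 = 4/1 = 4, a_1 = floor((34 + 34)/4) = 17.
  m_2 = 4*17 - 34 = 34, d_2 = (1160 - 34^2)/4 = 4/4 = 1, a_2 = floor((34 + 34)/1) = 68.
  m_3 = 1*68 - 34 = 34, d_3 = (1160 - 34^2)/1 = 4/1 = 4: (m_3, d_3) = (m_1, d_1) = (34, 4), so from here the quotients repeat a_1, a_2; the period length is 2.
So sqrt(1160) = [34; (17, 68)] with period length k = 2.
k is even, so the fundamental solution of x^2 - 1160y^2 = 1 is (p_{k-1}, q_{k-1}) = (p_1, q_1); compute convergents through index 1.
Convergents (p_i = a_i*p_{i-1} + p_{i-2}, q_i = a_i*q_{i-1} + q_{i-2} with p_{-2}=0, p_{-1}=1, q_{-2}=1, q_{-1}=0):
  i=0: a_0=34, p_0 = 34*1 + 0 = 34, q_0 = 34*0 + 1 = 1.
  i=1: a_1=17, p_1 = 17*34 + 1 = 579, q_1 = 17*1 + 0 = 17.
Check: 579^2 - 1160*17^2 = 335241 - 335240 = 1, so (x, y) = (579, 17) solves the equation, and by the theorem it is the least positive solution.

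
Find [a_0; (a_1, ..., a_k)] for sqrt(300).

[17; (3, 8, 3, 34)]

Write x_i = (sqrt(300) + m_i)/d_i with (m_0, d_0) = (0, 1). a_0 = floor(sqrt(300)) = 17, since 17^2 = 289 <= 300 < 324 = 18^2.
Iterate m_{i+1} = d_i*a_i - m_i, d_{i+1} = (300 - m_{i+1}^2)/d_i, a_{i+1} = floor((a_0 + m_{i+1})/d_{i+1}):
  m_1 = 1*17 - 0 = 17, d_1 = (300 - 17^2)/1 = 11/1 = 11, a_1 = floor((17 + 17)/11) = 3.
  m_2 = 11*3 - 17 = 16, d_2 = (300 - 16^2)/11 = 44/11 = 4, a_2 = floor((17 + 16)/4) = 8.
  m_3 = 4*8 - 16 = 16, d_3 = (300 - 16^2)/4 = 44/4 = 11, a_3 = floor((17 + 16)/11) = 3.
  m_4 = 11*3 - 16 = 17, d_4 = (300 - 17^2)/11 = 11/11 = 1, a_4 = floor((17 + 17)/1) = 34.
  m_5 = 1*34 - 17 = 17, d_5 = (300 - 17^2)/1 = 11/1 = 11: (m_5, d_5) = (m_1, d_1) = (17, 11), so from here the quotients repeat a_1, ..., a_4; the period length is 4.
Hence the expansion of sqrt(300) is a_0 = 17 followed by the repeating block 3, 8, 3, 34 (period 4).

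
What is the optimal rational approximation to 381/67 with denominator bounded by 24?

Expand x = 381/67 as a continued fraction with the Euclidean algorithm:
  381 = 5*67 + 46, so a_0 = 5.
  67 = 1*46 + 21, so a_1 = 1.
  46 = 2*21 + 4, so a_2 = 2.
  21 = 5*4 + 1, so a_3 = 5.
  4 = 4*1 + 0, so a_4 = 4.
so x = [5; 1, 2, 5, 4].
Convergents (p_i = a_i*p_{i-1} + p_{i-2}, q_i = a_i*q_{i-1} + q_{i-2} with p_{-2}=0, p_{-1}=1, q_{-2}=1, q_{-1}=0), until the denominator exceeds 24:
  i=0: a_0=5, p_0 = 5*1 + 0 = 5, q_0 = 5*0 + 1 = 1.
  i=1: a_1=1, p_1 = 1*5 + 1 = 6, q_1 = 1*1 + 0 = 1.
  i=2: a_2=2, p_2 = 2*6 + 5 = 17, q_2 = 2*1 + 1 = 3.
  i=3: a_3=5, p_3 = 5*17 + 6 = 91, q_3 = 5*3 + 1 = 16.
  i=4: a_4=4, p_4 = 4*91 + 17 = 381, q_4 = 4*16 + 3 = 67.
q_4 = 67 > 24, so the last convergent with denominator <= 24 is p_3/q_3 = 91/16.
The closest fraction with denominator <= 24 is either p_3/q_3 or the intermediate fraction (k*p_3 + p_2)/(k*q_3 + q_2) with the largest k >= 1 whose denominator stays <= 24; these approach x as k grows, and every other convergent or intermediate fraction in range is farther away.
Largest k: floor((24 - q_2)/q_3) = floor((24 - 3)/16) = 1.
That gives (1*91 + 17)/(1*16 + 3) = 108/19.
Compare the errors: |x - 91/16| = |381*16 - 91*67|/(67*16) = 1/1072, and |x - 108/19| = |381*19 - 108*67|/(67*19) = 3/1273.
Cross-multiplying, 1*1273 = 1273 < 3216 = 3*1072, so 1/1072 is smaller: the convergent 91/16 is closer to x than 108/19.

91/16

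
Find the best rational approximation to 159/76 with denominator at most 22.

23/11

Expand x = 159/76 as a continued fraction with the Euclidean algorithm:
  159 = 2*76 + 7, so a_0 = 2.
  76 = 10*7 + 6, so a_1 = 10.
  7 = 1*6 + 1, so a_2 = 1.
  6 = 6*1 + 0, so a_3 = 6.
so x = [2; 10, 1, 6].
Convergents (p_i = a_i*p_{i-1} + p_{i-2}, q_i = a_i*q_{i-1} + q_{i-2} with p_{-2}=0, p_{-1}=1, q_{-2}=1, q_{-1}=0), until the denominator exceeds 22:
  i=0: a_0=2, p_0 = 2*1 + 0 = 2, q_0 = 2*0 + 1 = 1.
  i=1: a_1=10, p_1 = 10*2 + 1 = 21, q_1 = 10*1 + 0 = 10.
  i=2: a_2=1, p_2 = 1*21 + 2 = 23, q_2 = 1*10 + 1 = 11.
  i=3: a_3=6, p_3 = 6*23 + 21 = 159, q_3 = 6*11 + 10 = 76.
q_3 = 76 > 22, so the last convergent with denominator <= 22 is p_2/q_2 = 23/11.
The closest fraction with denominator <= 22 is either p_2/q_2 or the intermediate fraction (k*p_2 + p_1)/(k*q_2 + q_1) with the largest k >= 1 whose denominator stays <= 22; these approach x as k grows, and every other convergent or intermediate fraction in range is farther away.
Largest k: floor((22 - q_1)/q_2) = floor((22 - 10)/11) = 1.
That gives (1*23 + 21)/(1*11 + 10) = 44/21.
Compare the errors: |x - 23/11| = |159*11 - 23*76|/(76*11) = 1/836, and |x - 44/21| = |159*21 - 44*76|/(76*21) = 5/1596.
Cross-multiplying, 1*1596 = 1596 < 4180 = 5*836, so 1/836 is smaller: the convergent 23/11 is closer to x than 44/21.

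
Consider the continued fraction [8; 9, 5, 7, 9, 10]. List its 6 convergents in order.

Using the convergent recurrence p_i = a_i*p_{i-1} + p_{i-2}, q_i = a_i*q_{i-1} + q_{i-2} with p_{-2}=0, p_{-1}=1, q_{-2}=1, q_{-1}=0:
  i=0: a_0=8, p_0 = 8*1 + 0 = 8, q_0 = 8*0 + 1 = 1.
  i=1: a_1=9, p_1 = 9*8 + 1 = 73, q_1 = 9*1 + 0 = 9.
  i=2: a_2=5, p_2 = 5*73 + 8 = 373, q_2 = 5*9 + 1 = 46.
  i=3: a_3=7, p_3 = 7*373 + 73 = 2684, q_3 = 7*46 + 9 = 331.
  i=4: a_4=9, p_4 = 9*2684 + 373 = 24529, q_4 = 9*331 + 46 = 3025.
  i=5: a_5=10, p_5 = 10*24529 + 2684 = 247974, q_5 = 10*3025 + 331 = 30581.

8/1, 73/9, 373/46, 2684/331, 24529/3025, 247974/30581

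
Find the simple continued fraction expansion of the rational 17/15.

[1; 7, 2]

Run the Euclidean algorithm on 17 and 15; the successive quotients are the partial quotients a_0, a_1, ... (each step inverts the fractional part left over by the previous one):
  17 = 1*15 + 2, so a_0 = 1.
  15 = 7*2 + 1, so a_1 = 7.
  2 = 2*1 + 0, so a_2 = 2.
The remainder reaches 0 after 3 divisions, so the expansion has 3 partial quotients, read off in order.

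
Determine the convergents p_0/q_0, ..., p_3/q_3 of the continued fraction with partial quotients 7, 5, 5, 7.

7/1, 36/5, 187/26, 1345/187

Using the convergent recurrence p_i = a_i*p_{i-1} + p_{i-2}, q_i = a_i*q_{i-1} + q_{i-2} with p_{-2}=0, p_{-1}=1, q_{-2}=1, q_{-1}=0:
  i=0: a_0=7, p_0 = 7*1 + 0 = 7, q_0 = 7*0 + 1 = 1.
  i=1: a_1=5, p_1 = 5*7 + 1 = 36, q_1 = 5*1 + 0 = 5.
  i=2: a_2=5, p_2 = 5*36 + 7 = 187, q_2 = 5*5 + 1 = 26.
  i=3: a_3=7, p_3 = 7*187 + 36 = 1345, q_3 = 7*26 + 5 = 187.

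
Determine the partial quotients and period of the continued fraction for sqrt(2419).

Write x_i = (sqrt(2419) + m_i)/d_i with (m_0, d_0) = (0, 1). a_0 = floor(sqrt(2419)) = 49, since 49^2 = 2401 <= 2419 < 2500 = 50^2.
Iterate m_{i+1} = d_i*a_i - m_i, d_{i+1} = (2419 - m_{i+1}^2)/d_i, a_{i+1} = floor((a_0 + m_{i+1})/d_{i+1}):
  m_1 = 1*49 - 0 = 49, d_1 = (2419 - 49^2)/1 = 18/1 = 18, a_1 = floor((49 + 49)/18) = 5.
  m_2 = 18*5 - 49 = 41, d_2 = (2419 - 41^2)/18 = 738/18 = 41, a_2 = floor((49 + 41)/41) = 2.
  m_3 = 41*2 - 41 = 41, d_3 = (2419 - 41^2)/41 = 738/41 = 18, a_3 = floor((49 + 41)/18) = 5.
  m_4 = 18*5 - 41 = 49, d_4 = (2419 - 49^2)/18 = 18/18 = 1, a_4 = floor((49 + 49)/1) = 98.
  m_5 = 1*98 - 49 = 49, d_5 = (2419 - 49^2)/1 = 18/1 = 18: (m_5, d_5) = (m_1, d_1) = (49, 18), so from here the quotients repeat a_1, ..., a_4; the period length is 4.
Hence the expansion of sqrt(2419) is a_0 = 49 followed by the repeating block 5, 2, 5, 98 (period 4).

[49; (5, 2, 5, 98)]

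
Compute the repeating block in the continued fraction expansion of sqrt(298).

[17; (3, 1, 4, 5, 1, 1, 5, 4, 1, 3, 34)]

Write x_i = (sqrt(298) + m_i)/d_i with (m_0, d_0) = (0, 1). a_0 = floor(sqrt(298)) = 17, since 17^2 = 289 <= 298 < 324 = 18^2.
Iterate m_{i+1} = d_i*a_i - m_i, d_{i+1} = (298 - m_{i+1}^2)/d_i, a_{i+1} = floor((a_0 + m_{i+1})/d_{i+1}):
  m_1 = 1*17 - 0 = 17, d_1 = (298 - 17^2)/1 = 9/1 = 9, a_1 = floor((17 + 17)/9) = 3.
  m_2 = 9*3 - 17 = 10, d_2 = (298 - 10^2)/9 = 198/9 = 22, a_2 = floor((17 + 10)/22) = 1.
  m_3 = 22*1 - 10 = 12, d_3 = (298 - 12^2)/22 = 154/22 = 7, a_3 = floor((17 + 12)/7) = 4.
  m_4 = 7*4 - 12 = 16, d_4 = (298 - 16^2)/7 = 42/7 = 6, a_4 = floor((17 + 16)/6) = 5.
  m_5 = 6*5 - 16 = 14, d_5 = (298 - 14^2)/6 = 102/6 = 17, a_5 = floor((17 + 14)/17) = 1.
  m_6 = 17*1 - 14 = 3, d_6 = (298 - 3^2)/17 = 289/17 = 17, a_6 = floor((17 + 3)/17) = 1.
  m_7 = 17*1 - 3 = 14, d_7 = (298 - 14^2)/17 = 102/17 = 6, a_7 = floor((17 + 14)/6) = 5.
  m_8 = 6*5 - 14 = 16, d_8 = (298 - 16^2)/6 = 42/6 = 7, a_8 = floor((17 + 16)/7) = 4.
  m_9 = 7*4 - 16 = 12, d_9 = (298 - 12^2)/7 = 154/7 = 22, a_9 = floor((17 + 12)/22) = 1.
  m_10 = 22*1 - 12 = 10, d_10 = (298 - 10^2)/22 = 198/22 = 9, a_10 = floor((17 + 10)/9) = 3.
  m_11 = 9*3 - 10 = 17, d_11 = (298 - 17^2)/9 = 9/9 = 1, a_11 = floor((17 + 17)/1) = 34.
  m_12 = 1*34 - 17 = 17, d_12 = (298 - 17^2)/1 = 9/1 = 9: (m_12, d_12) = (m_1, d_1) = (17, 9), so from here the quotients repeat a_1, ..., a_11; the period length is 11.
Hence the expansion of sqrt(298) is a_0 = 17 followed by the repeating block 3, 1, 4, 5, 1, 1, 5, 4, 1, 3, 34 (period 11).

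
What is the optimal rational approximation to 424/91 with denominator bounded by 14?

Expand x = 424/91 as a continued fraction with the Euclidean algorithm:
  424 = 4*91 + 60, so a_0 = 4.
  91 = 1*60 + 31, so a_1 = 1.
  60 = 1*31 + 29, so a_2 = 1.
  31 = 1*29 + 2, so a_3 = 1.
  29 = 14*2 + 1, so a_4 = 14.
  2 = 2*1 + 0, so a_5 = 2.
so x = [4; 1, 1, 1, 14, 2].
Convergents (p_i = a_i*p_{i-1} + p_{i-2}, q_i = a_i*q_{i-1} + q_{i-2} with p_{-2}=0, p_{-1}=1, q_{-2}=1, q_{-1}=0), until the denominator exceeds 14:
  i=0: a_0=4, p_0 = 4*1 + 0 = 4, q_0 = 4*0 + 1 = 1.
  i=1: a_1=1, p_1 = 1*4 + 1 = 5, q_1 = 1*1 + 0 = 1.
  i=2: a_2=1, p_2 = 1*5 + 4 = 9, q_2 = 1*1 + 1 = 2.
  i=3: a_3=1, p_3 = 1*9 + 5 = 14, q_3 = 1*2 + 1 = 3.
  i=4: a_4=14, p_4 = 14*14 + 9 = 205, q_4 = 14*3 + 2 = 44.
q_4 = 44 > 14, so the last convergent with denominator <= 14 is p_3/q_3 = 14/3.
The closest fraction with denominator <= 14 is either p_3/q_3 or the intermediate fraction (k*p_3 + p_2)/(k*q_3 + q_2) with the largest k >= 1 whose denominator stays <= 14; these approach x as k grows, and every other convergent or intermediate fraction in range is farther away.
Largest k: floor((14 - q_2)/q_3) = floor((14 - 2)/3) = 4.
That gives (4*14 + 9)/(4*3 + 2) = 65/14.
Compare the errors: |x - 14/3| = |424*3 - 14*91|/(91*3) = 2/273, and |x - 65/14| = |424*14 - 65*91|/(91*14) = 21/1274.
Cross-multiplying, 2*1274 = 2548 < 5733 = 21*273, so 2/273 is smaller: the convergent 14/3 is closer to x than 65/14.

14/3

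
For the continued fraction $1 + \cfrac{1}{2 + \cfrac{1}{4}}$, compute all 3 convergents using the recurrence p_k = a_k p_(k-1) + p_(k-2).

1/1, 3/2, 13/9

Using the convergent recurrence p_i = a_i*p_{i-1} + p_{i-2}, q_i = a_i*q_{i-1} + q_{i-2} with p_{-2}=0, p_{-1}=1, q_{-2}=1, q_{-1}=0:
  i=0: a_0=1, p_0 = 1*1 + 0 = 1, q_0 = 1*0 + 1 = 1.
  i=1: a_1=2, p_1 = 2*1 + 1 = 3, q_1 = 2*1 + 0 = 2.
  i=2: a_2=4, p_2 = 4*3 + 1 = 13, q_2 = 4*2 + 1 = 9.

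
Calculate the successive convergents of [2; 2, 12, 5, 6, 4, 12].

Using the convergent recurrence p_i = a_i*p_{i-1} + p_{i-2}, q_i = a_i*q_{i-1} + q_{i-2} with p_{-2}=0, p_{-1}=1, q_{-2}=1, q_{-1}=0:
  i=0: a_0=2, p_0 = 2*1 + 0 = 2, q_0 = 2*0 + 1 = 1.
  i=1: a_1=2, p_1 = 2*2 + 1 = 5, q_1 = 2*1 + 0 = 2.
  i=2: a_2=12, p_2 = 12*5 + 2 = 62, q_2 = 12*2 + 1 = 25.
  i=3: a_3=5, p_3 = 5*62 + 5 = 315, q_3 = 5*25 + 2 = 127.
  i=4: a_4=6, p_4 = 6*315 + 62 = 1952, q_4 = 6*127 + 25 = 787.
  i=5: a_5=4, p_5 = 4*1952 + 315 = 8123, q_5 = 4*787 + 127 = 3275.
  i=6: a_6=12, p_6 = 12*8123 + 1952 = 99428, q_6 = 12*3275 + 787 = 40087.

2/1, 5/2, 62/25, 315/127, 1952/787, 8123/3275, 99428/40087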